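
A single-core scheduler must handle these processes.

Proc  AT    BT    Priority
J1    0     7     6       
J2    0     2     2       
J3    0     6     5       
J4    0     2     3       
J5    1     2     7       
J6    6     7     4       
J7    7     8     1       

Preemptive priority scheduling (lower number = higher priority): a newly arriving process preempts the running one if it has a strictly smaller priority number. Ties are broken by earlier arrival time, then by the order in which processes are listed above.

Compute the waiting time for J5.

Timeline: | J2 0-2 | J4 2-4 | J3 4-6 | J6 6-7 | J7 7-15 | J6 15-21 | J3 21-25 | J1 25-32 | J5 32-34 |
Completion: J1=32  J2=2  J3=25  J4=4  J5=34  J6=21  J7=15
Turnaround (C−A): J1=32  J2=2  J3=25  J4=4  J5=33  J6=15  J7=8
Waiting(J5) = turnaround − burst = 33 − 2 = 31

31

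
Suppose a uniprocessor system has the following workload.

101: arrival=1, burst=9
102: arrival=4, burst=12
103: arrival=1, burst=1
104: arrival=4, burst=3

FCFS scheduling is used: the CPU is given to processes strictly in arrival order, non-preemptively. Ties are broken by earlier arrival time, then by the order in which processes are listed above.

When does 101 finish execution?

Gantt: | idle 0-1 | 101 1-10 | 103 10-11 | 102 11-23 | 104 23-26 |
Completion: 101=10  102=23  103=11  104=26

10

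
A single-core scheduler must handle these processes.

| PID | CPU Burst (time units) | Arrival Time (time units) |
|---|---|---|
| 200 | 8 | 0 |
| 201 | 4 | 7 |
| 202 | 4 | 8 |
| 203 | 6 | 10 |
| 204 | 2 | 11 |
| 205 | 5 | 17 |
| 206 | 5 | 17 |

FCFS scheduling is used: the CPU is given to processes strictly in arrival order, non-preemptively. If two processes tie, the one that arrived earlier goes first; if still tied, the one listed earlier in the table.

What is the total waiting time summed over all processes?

41

Gantt: | 200 0-8 | 201 8-12 | 202 12-16 | 203 16-22 | 204 22-24 | 205 24-29 | 206 29-34 |
Completion: 200=8  201=12  202=16  203=22  204=24  205=29  206=34
Turnaround (C−A): 200=8  201=5  202=8  203=12  204=13  205=12  206=17
Waiting = turnaround − burst: 200=0, 201=1, 202=4, 203=6, 204=11, 205=7, 206=12
Total waiting = 0 + 1 + 4 + 6 + 11 + 7 + 12 = 41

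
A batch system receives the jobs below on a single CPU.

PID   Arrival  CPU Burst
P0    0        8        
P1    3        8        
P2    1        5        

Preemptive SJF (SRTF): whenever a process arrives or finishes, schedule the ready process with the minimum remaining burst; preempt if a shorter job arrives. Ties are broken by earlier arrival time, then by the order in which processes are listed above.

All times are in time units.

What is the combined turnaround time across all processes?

Gantt: | P0 0-1 | P2 1-6 | P0 6-13 | P1 13-21 |
Completion: P0=13  P1=21  P2=6
Turnaround (C−A): P0=13  P1=18  P2=5
Turnaround = completion − arrival: P0=13, P1=18, P2=5
Total turnaround = 13 + 18 + 5 = 36

36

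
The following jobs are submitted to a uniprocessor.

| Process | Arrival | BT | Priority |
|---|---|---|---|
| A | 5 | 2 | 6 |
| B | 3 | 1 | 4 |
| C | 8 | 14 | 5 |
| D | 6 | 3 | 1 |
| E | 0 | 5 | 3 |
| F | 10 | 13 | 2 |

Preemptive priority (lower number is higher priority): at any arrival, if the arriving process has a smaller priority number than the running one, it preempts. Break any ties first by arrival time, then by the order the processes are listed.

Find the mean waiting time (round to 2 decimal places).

7.83

Schedule: | E 0-5 | B 5-6 | D 6-9 | C 9-10 | F 10-23 | C 23-36 | A 36-38 |
Completion: A=38  B=6  C=36  D=9  E=5  F=23
Waiting times: A=31, B=2, C=14, D=0, E=0, F=0
Average waiting = (31+2+14+0+0+0) / 6 = 47/6 = 7.83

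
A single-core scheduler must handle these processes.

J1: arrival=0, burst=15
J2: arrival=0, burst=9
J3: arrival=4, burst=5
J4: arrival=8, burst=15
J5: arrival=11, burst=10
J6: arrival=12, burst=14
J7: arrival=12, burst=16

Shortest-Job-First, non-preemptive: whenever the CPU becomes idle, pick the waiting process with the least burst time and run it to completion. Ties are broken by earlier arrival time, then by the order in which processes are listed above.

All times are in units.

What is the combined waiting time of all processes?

159

Timeline: | J2 0-9 | J3 9-14 | J5 14-24 | J6 24-38 | J1 38-53 | J4 53-68 | J7 68-84 |
Completion: J1=53  J2=9  J3=14  J4=68  J5=24  J6=38  J7=84
Waiting = turnaround − burst: J1=38, J2=0, J3=5, J4=45, J5=3, J6=12, J7=56
Total waiting = 38 + 0 + 5 + 45 + 3 + 12 + 56 = 159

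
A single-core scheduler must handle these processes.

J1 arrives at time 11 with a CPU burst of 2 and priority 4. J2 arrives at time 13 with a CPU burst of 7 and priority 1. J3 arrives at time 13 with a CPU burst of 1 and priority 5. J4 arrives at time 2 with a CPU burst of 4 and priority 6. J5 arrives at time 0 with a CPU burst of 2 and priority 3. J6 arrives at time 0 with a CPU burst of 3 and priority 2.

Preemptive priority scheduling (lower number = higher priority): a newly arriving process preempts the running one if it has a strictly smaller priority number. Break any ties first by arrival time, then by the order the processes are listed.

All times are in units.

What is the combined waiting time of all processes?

13

Timeline: | J6 0-3 | J5 3-5 | J4 5-9 | idle 9-11 | J1 11-13 | J2 13-20 | J3 20-21 |
Completion: J1=13  J2=20  J3=21  J4=9  J5=5  J6=3
Turnaround (C−A): J1=2  J2=7  J3=8  J4=7  J5=5  J6=3
Waiting = turnaround − burst: J1=0, J2=0, J3=7, J4=3, J5=3, J6=0
Total waiting = 0 + 0 + 7 + 3 + 3 + 0 = 13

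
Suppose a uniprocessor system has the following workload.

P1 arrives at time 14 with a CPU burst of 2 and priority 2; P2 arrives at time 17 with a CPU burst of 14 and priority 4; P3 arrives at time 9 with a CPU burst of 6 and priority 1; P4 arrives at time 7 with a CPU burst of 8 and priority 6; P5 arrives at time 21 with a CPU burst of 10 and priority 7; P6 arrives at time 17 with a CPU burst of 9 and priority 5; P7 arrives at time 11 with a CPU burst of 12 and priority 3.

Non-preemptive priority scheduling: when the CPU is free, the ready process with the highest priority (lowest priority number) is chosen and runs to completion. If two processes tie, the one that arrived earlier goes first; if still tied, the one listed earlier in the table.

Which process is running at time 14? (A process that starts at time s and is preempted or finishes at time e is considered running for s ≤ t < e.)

Timeline: | idle 0-7 | P4 7-15 | P3 15-21 | P1 21-23 | P7 23-35 | P2 35-49 | P6 49-58 | P5 58-68 |
Completion: P1=23  P2=49  P3=21  P4=15  P5=68  P6=58  P7=35
Turnaround (C−A): P1=9  P2=32  P3=12  P4=8  P5=47  P6=41  P7=24

P4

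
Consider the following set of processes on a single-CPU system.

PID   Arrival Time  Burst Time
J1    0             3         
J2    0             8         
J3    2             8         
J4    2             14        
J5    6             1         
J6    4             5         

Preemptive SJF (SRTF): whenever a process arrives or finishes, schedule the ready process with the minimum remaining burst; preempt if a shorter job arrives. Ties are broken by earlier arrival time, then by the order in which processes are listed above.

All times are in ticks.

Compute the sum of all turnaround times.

Schedule: | J1 0-3 | J2 3-4 | J6 4-6 | J5 6-7 | J6 7-10 | J2 10-17 | J3 17-25 | J4 25-39 |
Completion: J1=3  J2=17  J3=25  J4=39  J5=7  J6=10
Turnaround = completion − arrival: J1=3, J2=17, J3=23, J4=37, J5=1, J6=6
Total turnaround = 3 + 17 + 23 + 37 + 1 + 6 = 87

87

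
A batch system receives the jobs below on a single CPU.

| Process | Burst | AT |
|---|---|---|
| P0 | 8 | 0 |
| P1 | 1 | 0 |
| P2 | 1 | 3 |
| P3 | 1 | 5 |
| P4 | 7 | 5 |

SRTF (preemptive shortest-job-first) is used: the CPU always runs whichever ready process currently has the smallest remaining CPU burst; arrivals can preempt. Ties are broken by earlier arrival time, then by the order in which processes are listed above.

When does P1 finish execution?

1

Schedule: | P1 0-1 | P0 1-3 | P2 3-4 | P0 4-5 | P3 5-6 | P0 6-11 | P4 11-18 |
Completion: P0=11  P1=1  P2=4  P3=6  P4=18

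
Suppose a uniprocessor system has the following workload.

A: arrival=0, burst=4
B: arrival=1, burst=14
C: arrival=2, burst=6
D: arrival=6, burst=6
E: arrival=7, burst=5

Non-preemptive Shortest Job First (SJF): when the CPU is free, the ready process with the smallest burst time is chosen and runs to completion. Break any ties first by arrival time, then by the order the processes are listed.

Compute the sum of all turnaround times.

Schedule: | A 0-4 | C 4-10 | E 10-15 | D 15-21 | B 21-35 |
Completion: A=4  B=35  C=10  D=21  E=15
Turnaround (C−A): A=4  B=34  C=8  D=15  E=8
Turnaround = completion − arrival: A=4, B=34, C=8, D=15, E=8
Total turnaround = 4 + 34 + 8 + 15 + 8 = 69

69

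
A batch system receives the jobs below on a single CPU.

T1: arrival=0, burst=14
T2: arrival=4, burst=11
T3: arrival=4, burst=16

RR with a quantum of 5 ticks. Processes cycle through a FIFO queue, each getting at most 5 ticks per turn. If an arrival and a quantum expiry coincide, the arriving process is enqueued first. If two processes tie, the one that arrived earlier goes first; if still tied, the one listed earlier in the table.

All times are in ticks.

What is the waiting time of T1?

20

Timeline: | T1 0-5 | T2 5-10 | T3 10-15 | T1 15-20 | T2 20-25 | T3 25-30 | T1 30-34 | T2 34-35 | T3 35-41 |
Completion: T1=34  T2=35  T3=41
Waiting(T1) = turnaround − burst = 34 − 14 = 20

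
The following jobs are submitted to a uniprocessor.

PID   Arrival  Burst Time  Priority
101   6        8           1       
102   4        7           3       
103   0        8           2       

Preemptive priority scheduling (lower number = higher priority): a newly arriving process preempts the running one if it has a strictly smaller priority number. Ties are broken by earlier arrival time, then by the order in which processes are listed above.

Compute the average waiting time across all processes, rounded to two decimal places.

Timeline: | 103 0-6 | 101 6-14 | 103 14-16 | 102 16-23 |
Completion: 101=14  102=23  103=16
Waiting times: 101=0, 102=12, 103=8
Average waiting = (0+12+8) / 3 = 20/3 = 6.67

6.67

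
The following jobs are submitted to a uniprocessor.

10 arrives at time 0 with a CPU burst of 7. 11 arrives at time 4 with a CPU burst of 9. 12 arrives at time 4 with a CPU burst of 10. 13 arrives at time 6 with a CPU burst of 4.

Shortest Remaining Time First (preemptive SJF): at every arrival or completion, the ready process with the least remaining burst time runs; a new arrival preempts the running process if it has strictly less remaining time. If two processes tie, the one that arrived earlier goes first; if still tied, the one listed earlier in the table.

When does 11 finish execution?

Gantt: | 10 0-7 | 13 7-11 | 11 11-20 | 12 20-30 |
Completion: 10=7  11=20  12=30  13=11
Turnaround (C−A): 10=7  11=16  12=26  13=5

20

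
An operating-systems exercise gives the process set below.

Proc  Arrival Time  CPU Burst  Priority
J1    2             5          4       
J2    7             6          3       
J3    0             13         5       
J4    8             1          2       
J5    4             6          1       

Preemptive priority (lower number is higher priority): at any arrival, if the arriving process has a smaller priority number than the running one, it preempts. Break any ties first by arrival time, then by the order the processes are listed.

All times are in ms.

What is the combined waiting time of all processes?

37

Gantt: | J3 0-2 | J1 2-4 | J5 4-10 | J4 10-11 | J2 11-17 | J1 17-20 | J3 20-31 |
Completion: J1=20  J2=17  J3=31  J4=11  J5=10
Waiting = turnaround − burst: J1=13, J2=4, J3=18, J4=2, J5=0
Total waiting = 13 + 4 + 18 + 2 + 0 = 37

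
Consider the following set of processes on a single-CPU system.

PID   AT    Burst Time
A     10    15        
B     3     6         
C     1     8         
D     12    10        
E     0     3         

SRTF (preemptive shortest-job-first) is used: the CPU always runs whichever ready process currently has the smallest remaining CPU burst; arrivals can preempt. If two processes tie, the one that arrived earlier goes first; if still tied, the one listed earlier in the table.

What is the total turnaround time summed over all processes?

72

Gantt: | E 0-3 | B 3-9 | C 9-17 | D 17-27 | A 27-42 |
Completion: A=42  B=9  C=17  D=27  E=3
Turnaround (C−A): A=32  B=6  C=16  D=15  E=3
Turnaround = completion − arrival: A=32, B=6, C=16, D=15, E=3
Total turnaround = 32 + 6 + 16 + 15 + 3 = 72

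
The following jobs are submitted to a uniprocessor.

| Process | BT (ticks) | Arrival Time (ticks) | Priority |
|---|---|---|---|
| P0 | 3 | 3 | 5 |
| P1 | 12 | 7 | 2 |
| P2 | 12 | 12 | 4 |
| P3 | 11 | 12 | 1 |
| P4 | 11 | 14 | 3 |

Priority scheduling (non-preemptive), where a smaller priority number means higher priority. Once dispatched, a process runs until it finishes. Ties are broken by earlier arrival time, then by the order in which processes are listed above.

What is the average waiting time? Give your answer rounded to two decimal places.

Gantt: | idle 0-3 | P0 3-6 | idle 6-7 | P1 7-19 | P3 19-30 | P4 30-41 | P2 41-53 |
Completion: P0=6  P1=19  P2=53  P3=30  P4=41
Turnaround (C−A): P0=3  P1=12  P2=41  P3=18  P4=27
Waiting times: P0=0, P1=0, P2=29, P3=7, P4=16
Average waiting = (0+0+29+7+16) / 5 = 52/5 = 10.40

10.40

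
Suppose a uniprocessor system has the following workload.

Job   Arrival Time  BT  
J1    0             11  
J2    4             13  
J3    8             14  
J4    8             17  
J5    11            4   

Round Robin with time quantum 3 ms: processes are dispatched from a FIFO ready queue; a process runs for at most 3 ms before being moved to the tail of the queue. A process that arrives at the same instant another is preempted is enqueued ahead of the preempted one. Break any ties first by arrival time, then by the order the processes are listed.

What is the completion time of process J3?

54

Gantt: | J1 0-6 | J2 6-9 | J1 9-12 | J3 12-15 | J4 15-18 | J2 18-21 | J5 21-24 | J1 24-26 | J3 26-29 | J4 29-32 | J2 32-35 | J5 35-36 | J3 36-39 | J4 39-42 | J2 42-45 | J3 45-48 | J4 48-51 | J2 51-52 | J3 52-54 | J4 54-59 |
Completion: J1=26  J2=52  J3=54  J4=59  J5=36
Turnaround (C−A): J1=26  J2=48  J3=46  J4=51  J5=25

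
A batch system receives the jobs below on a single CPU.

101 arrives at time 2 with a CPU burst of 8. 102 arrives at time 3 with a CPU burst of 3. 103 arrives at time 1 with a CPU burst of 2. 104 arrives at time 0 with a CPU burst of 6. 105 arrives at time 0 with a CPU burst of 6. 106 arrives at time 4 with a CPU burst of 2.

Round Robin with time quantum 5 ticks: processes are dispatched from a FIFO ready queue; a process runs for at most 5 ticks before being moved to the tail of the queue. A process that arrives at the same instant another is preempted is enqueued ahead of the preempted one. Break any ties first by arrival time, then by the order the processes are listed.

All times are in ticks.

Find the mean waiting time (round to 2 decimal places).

Schedule: | 104 0-5 | 105 5-10 | 103 10-12 | 101 12-17 | 102 17-20 | 106 20-22 | 104 22-23 | 105 23-24 | 101 24-27 |
Completion: 101=27  102=20  103=12  104=23  105=24  106=22
Turnaround (C−A): 101=25  102=17  103=11  104=23  105=24  106=18
Waiting times: 101=17, 102=14, 103=9, 104=17, 105=18, 106=16
Average waiting = (17+14+9+17+18+16) / 6 = 91/6 = 15.17

15.17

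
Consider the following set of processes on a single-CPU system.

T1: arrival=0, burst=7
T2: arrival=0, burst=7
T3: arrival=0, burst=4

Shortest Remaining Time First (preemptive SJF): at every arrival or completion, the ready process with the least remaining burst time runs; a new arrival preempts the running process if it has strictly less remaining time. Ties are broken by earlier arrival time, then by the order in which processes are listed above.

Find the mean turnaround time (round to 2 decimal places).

Schedule: | T3 0-4 | T1 4-11 | T2 11-18 |
Completion: T1=11  T2=18  T3=4
Turnaround (C−A): T1=11  T2=18  T3=4
Turnaround times: T1=11, T2=18, T3=4
Average turnaround = (11+18+4) / 3 = 33/3 = 11.00

11.00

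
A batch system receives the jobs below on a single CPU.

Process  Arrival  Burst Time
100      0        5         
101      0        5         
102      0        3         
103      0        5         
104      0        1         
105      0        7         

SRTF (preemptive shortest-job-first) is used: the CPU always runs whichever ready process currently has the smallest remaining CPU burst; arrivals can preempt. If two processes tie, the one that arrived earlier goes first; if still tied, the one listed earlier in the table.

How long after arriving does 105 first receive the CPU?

19

Timeline: | 104 0-1 | 102 1-4 | 100 4-9 | 101 9-14 | 103 14-19 | 105 19-26 |
Completion: 100=9  101=14  102=4  103=19  104=1  105=26
Response(105) = first start − arrival = 19 − 0 = 19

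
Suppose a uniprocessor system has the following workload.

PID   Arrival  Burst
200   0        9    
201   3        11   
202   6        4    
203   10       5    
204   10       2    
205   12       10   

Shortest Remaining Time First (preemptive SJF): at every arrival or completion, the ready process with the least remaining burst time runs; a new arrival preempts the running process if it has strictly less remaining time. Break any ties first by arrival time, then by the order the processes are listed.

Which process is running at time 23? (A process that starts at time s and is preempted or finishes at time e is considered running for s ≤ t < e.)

205

Schedule: | 200 0-9 | 202 9-10 | 204 10-12 | 202 12-15 | 203 15-20 | 205 20-30 | 201 30-41 |
Completion: 200=9  201=41  202=15  203=20  204=12  205=30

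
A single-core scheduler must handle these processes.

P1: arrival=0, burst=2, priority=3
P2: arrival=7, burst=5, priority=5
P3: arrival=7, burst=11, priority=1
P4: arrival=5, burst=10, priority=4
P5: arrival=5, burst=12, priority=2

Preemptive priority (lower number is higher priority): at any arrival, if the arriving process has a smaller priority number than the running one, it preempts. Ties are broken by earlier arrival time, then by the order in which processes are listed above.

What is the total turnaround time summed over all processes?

105

Timeline: | P1 0-2 | idle 2-5 | P5 5-7 | P3 7-18 | P5 18-28 | P4 28-38 | P2 38-43 |
Completion: P1=2  P2=43  P3=18  P4=38  P5=28
Turnaround = completion − arrival: P1=2, P2=36, P3=11, P4=33, P5=23
Total turnaround = 2 + 36 + 11 + 33 + 23 = 105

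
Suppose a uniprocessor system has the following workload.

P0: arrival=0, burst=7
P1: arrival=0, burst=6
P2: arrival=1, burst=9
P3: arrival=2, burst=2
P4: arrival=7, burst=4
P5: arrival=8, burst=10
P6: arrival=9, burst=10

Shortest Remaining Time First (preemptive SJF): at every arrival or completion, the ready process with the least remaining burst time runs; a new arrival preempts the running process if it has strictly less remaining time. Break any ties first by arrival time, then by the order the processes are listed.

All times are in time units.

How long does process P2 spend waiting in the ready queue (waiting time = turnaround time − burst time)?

Timeline: | P1 0-2 | P3 2-4 | P1 4-8 | P4 8-12 | P0 12-19 | P2 19-28 | P5 28-38 | P6 38-48 |
Completion: P0=19  P1=8  P2=28  P3=4  P4=12  P5=38  P6=48
Waiting(P2) = turnaround − burst = 27 − 9 = 18

18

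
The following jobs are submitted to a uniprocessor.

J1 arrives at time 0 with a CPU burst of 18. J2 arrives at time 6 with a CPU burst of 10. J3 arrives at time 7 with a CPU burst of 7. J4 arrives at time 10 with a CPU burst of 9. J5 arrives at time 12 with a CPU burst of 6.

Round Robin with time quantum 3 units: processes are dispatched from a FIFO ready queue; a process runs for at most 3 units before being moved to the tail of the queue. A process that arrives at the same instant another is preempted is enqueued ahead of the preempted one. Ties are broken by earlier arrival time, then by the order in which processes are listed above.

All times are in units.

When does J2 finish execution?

44

Schedule: | J1 0-6 | J2 6-9 | J1 9-12 | J3 12-15 | J2 15-18 | J4 18-21 | J5 21-24 | J1 24-27 | J3 27-30 | J2 30-33 | J4 33-36 | J5 36-39 | J1 39-42 | J3 42-43 | J2 43-44 | J4 44-47 | J1 47-50 |
Completion: J1=50  J2=44  J3=43  J4=47  J5=39
Turnaround (C−A): J1=50  J2=38  J3=36  J4=37  J5=27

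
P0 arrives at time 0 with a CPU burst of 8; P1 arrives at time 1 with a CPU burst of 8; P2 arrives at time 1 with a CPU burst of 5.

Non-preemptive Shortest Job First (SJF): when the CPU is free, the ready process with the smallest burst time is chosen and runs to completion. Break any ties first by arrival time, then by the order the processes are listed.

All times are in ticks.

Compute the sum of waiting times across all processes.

19

Gantt: | P0 0-8 | P2 8-13 | P1 13-21 |
Completion: P0=8  P1=21  P2=13
Waiting = turnaround − burst: P0=0, P1=12, P2=7
Total waiting = 0 + 12 + 7 = 19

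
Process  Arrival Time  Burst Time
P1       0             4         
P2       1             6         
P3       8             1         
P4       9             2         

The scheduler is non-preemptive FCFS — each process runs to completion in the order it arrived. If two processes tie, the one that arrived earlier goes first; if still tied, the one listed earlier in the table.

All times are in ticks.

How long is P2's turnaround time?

9

Timeline: | P1 0-4 | P2 4-10 | P3 10-11 | P4 11-13 |
Completion: P1=4  P2=10  P3=11  P4=13
Turnaround (C−A): P1=4  P2=9  P3=3  P4=4
Turnaround(P2) = completion − arrival = 10 − 1 = 9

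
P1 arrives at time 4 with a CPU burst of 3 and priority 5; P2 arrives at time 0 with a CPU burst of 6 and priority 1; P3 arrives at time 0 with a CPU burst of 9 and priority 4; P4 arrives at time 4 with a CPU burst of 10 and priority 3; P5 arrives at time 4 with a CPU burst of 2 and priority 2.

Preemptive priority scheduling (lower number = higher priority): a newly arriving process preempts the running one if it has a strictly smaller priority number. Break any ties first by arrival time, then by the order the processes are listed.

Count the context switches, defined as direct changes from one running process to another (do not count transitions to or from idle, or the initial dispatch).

4

Schedule: | P2 0-6 | P5 6-8 | P4 8-18 | P3 18-27 | P1 27-30 |
Completion: P1=30  P2=6  P3=27  P4=18  P5=8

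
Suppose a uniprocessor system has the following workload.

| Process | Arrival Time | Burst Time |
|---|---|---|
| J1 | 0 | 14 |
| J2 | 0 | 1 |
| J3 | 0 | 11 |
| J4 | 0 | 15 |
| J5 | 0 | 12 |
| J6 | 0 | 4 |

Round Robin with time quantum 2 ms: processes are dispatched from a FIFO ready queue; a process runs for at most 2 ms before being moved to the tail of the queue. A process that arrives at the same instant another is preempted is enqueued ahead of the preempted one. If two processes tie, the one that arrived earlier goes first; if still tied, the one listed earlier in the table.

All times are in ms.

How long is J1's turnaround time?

54

Timeline: | J1 0-2 | J2 2-3 | J3 3-5 | J4 5-7 | J5 7-9 | J6 9-11 | J1 11-13 | J3 13-15 | J4 15-17 | J5 17-19 | J6 19-21 | J1 21-23 | J3 23-25 | J4 25-27 | J5 27-29 | J1 29-31 | J3 31-33 | J4 33-35 | J5 35-37 | J1 37-39 | J3 39-41 | J4 41-43 | J5 43-45 | J1 45-47 | J3 47-48 | J4 48-50 | J5 50-52 | J1 52-54 | J4 54-57 |
Completion: J1=54  J2=3  J3=48  J4=57  J5=52  J6=21
Turnaround (C−A): J1=54  J2=3  J3=48  J4=57  J5=52  J6=21
Turnaround(J1) = completion − arrival = 54 − 0 = 54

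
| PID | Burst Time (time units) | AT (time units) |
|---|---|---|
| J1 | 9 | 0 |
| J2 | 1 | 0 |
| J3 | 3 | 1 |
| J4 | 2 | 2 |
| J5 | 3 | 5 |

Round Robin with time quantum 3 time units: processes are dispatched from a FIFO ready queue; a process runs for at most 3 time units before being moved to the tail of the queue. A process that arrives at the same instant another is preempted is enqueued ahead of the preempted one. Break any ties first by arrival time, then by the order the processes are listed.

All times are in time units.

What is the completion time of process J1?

Timeline: | J1 0-3 | J2 3-4 | J3 4-7 | J4 7-9 | J1 9-12 | J5 12-15 | J1 15-18 |
Completion: J1=18  J2=4  J3=7  J4=9  J5=15
Turnaround (C−A): J1=18  J2=4  J3=6  J4=7  J5=10

18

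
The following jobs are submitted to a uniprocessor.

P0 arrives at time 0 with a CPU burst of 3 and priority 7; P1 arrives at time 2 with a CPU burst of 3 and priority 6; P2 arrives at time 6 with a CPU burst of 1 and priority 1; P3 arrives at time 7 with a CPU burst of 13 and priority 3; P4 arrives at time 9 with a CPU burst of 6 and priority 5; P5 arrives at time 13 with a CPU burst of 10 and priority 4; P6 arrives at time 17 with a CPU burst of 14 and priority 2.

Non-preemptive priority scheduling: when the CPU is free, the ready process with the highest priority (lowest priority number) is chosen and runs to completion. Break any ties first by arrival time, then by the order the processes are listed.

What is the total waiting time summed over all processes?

Gantt: | P0 0-3 | P1 3-6 | P2 6-7 | P3 7-20 | P6 20-34 | P5 34-44 | P4 44-50 |
Completion: P0=3  P1=6  P2=7  P3=20  P4=50  P5=44  P6=34
Turnaround (C−A): P0=3  P1=4  P2=1  P3=13  P4=41  P5=31  P6=17
Waiting = turnaround − burst: P0=0, P1=1, P2=0, P3=0, P4=35, P5=21, P6=3
Total waiting = 0 + 1 + 0 + 0 + 35 + 21 + 3 = 60

60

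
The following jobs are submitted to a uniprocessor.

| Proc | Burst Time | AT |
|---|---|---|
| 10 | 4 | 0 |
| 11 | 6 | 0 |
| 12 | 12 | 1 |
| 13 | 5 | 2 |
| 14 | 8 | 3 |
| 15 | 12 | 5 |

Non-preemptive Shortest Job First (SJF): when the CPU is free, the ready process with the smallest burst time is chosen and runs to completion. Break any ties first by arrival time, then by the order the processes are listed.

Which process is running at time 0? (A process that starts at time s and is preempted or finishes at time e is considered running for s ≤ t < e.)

Timeline: | 10 0-4 | 13 4-9 | 11 9-15 | 14 15-23 | 12 23-35 | 15 35-47 |
Completion: 10=4  11=15  12=35  13=9  14=23  15=47

10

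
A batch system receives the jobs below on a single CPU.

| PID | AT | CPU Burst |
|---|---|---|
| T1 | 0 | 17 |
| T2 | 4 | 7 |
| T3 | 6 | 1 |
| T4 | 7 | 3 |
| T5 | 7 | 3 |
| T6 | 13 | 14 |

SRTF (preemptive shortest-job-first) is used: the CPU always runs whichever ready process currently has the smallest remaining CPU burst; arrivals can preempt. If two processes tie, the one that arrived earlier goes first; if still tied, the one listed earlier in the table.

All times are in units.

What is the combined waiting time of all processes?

42

Gantt: | T1 0-4 | T2 4-6 | T3 6-7 | T4 7-10 | T5 10-13 | T2 13-18 | T1 18-31 | T6 31-45 |
Completion: T1=31  T2=18  T3=7  T4=10  T5=13  T6=45
Turnaround (C−A): T1=31  T2=14  T3=1  T4=3  T5=6  T6=32
Waiting = turnaround − burst: T1=14, T2=7, T3=0, T4=0, T5=3, T6=18
Total waiting = 14 + 7 + 0 + 0 + 3 + 18 = 42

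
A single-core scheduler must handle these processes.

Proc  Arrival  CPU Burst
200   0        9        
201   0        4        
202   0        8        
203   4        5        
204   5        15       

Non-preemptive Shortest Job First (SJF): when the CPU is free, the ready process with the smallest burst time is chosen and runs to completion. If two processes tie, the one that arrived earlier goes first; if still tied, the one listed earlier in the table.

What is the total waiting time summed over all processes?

Schedule: | 201 0-4 | 203 4-9 | 202 9-17 | 200 17-26 | 204 26-41 |
Completion: 200=26  201=4  202=17  203=9  204=41
Turnaround (C−A): 200=26  201=4  202=17  203=5  204=36
Waiting = turnaround − burst: 200=17, 201=0, 202=9, 203=0, 204=21
Total waiting = 17 + 0 + 9 + 0 + 21 = 47

47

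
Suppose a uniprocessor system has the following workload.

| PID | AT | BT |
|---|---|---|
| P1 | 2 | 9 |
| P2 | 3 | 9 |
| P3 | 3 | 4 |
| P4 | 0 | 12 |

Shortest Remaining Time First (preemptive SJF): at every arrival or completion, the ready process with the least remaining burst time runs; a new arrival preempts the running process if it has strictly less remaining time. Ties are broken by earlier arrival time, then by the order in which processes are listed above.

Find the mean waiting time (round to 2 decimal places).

Gantt: | P4 0-2 | P1 2-3 | P3 3-7 | P1 7-15 | P2 15-24 | P4 24-34 |
Completion: P1=15  P2=24  P3=7  P4=34
Turnaround (C−A): P1=13  P2=21  P3=4  P4=34
Waiting times: P1=4, P2=12, P3=0, P4=22
Average waiting = (4+12+0+22) / 4 = 38/4 = 9.50

9.50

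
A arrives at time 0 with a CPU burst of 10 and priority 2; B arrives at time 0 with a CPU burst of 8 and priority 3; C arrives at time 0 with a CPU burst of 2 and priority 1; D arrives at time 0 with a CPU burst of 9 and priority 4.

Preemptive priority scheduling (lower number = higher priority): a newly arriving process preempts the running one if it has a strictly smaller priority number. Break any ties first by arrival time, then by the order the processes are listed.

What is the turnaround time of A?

12

Gantt: | C 0-2 | A 2-12 | B 12-20 | D 20-29 |
Completion: A=12  B=20  C=2  D=29
Turnaround(A) = completion − arrival = 12 − 0 = 12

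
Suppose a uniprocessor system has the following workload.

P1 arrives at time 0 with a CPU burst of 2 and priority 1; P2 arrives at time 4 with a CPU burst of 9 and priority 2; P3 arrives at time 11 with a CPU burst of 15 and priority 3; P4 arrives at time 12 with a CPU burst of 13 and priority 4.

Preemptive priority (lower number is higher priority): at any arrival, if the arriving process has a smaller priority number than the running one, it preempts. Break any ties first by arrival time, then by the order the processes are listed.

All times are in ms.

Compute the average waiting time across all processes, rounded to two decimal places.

Gantt: | P1 0-2 | idle 2-4 | P2 4-13 | P3 13-28 | P4 28-41 |
Completion: P1=2  P2=13  P3=28  P4=41
Turnaround (C−A): P1=2  P2=9  P3=17  P4=29
Waiting times: P1=0, P2=0, P3=2, P4=16
Average waiting = (0+0+2+16) / 4 = 18/4 = 4.50

4.50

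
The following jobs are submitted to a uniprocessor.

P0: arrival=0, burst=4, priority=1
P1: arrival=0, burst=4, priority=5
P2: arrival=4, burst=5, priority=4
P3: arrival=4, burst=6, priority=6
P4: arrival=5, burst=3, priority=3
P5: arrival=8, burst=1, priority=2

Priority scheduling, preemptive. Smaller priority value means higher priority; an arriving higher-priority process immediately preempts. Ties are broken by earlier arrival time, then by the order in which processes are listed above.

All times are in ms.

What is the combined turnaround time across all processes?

53

Timeline: | P0 0-4 | P2 4-5 | P4 5-8 | P5 8-9 | P2 9-13 | P1 13-17 | P3 17-23 |
Completion: P0=4  P1=17  P2=13  P3=23  P4=8  P5=9
Turnaround = completion − arrival: P0=4, P1=17, P2=9, P3=19, P4=3, P5=1
Total turnaround = 4 + 17 + 9 + 19 + 3 + 1 = 53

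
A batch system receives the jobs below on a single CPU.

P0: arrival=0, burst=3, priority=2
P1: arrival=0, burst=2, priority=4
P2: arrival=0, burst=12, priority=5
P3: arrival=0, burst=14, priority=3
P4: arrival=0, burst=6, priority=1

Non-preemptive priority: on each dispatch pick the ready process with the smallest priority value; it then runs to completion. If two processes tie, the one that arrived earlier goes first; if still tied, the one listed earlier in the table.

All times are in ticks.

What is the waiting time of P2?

Timeline: | P4 0-6 | P0 6-9 | P3 9-23 | P1 23-25 | P2 25-37 |
Completion: P0=9  P1=25  P2=37  P3=23  P4=6
Turnaround (C−A): P0=9  P1=25  P2=37  P3=23  P4=6
Waiting(P2) = turnaround − burst = 37 − 12 = 25

25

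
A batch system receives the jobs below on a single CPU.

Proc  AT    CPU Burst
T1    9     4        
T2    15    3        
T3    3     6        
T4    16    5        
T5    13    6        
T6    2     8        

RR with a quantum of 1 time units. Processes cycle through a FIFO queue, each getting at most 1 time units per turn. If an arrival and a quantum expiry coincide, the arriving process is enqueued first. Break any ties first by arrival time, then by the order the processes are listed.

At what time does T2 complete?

28

Timeline: | idle 0-2 | T6 2-3 | T3 3-4 | T6 4-5 | T3 5-6 | T6 6-7 | T3 7-8 | T6 8-9 | T3 9-10 | T1 10-11 | T6 11-12 | T3 12-13 | T1 13-14 | T6 14-15 | T5 15-16 | T3 16-17 | T1 17-18 | T2 18-19 | T6 19-20 | T4 20-21 | T5 21-22 | T1 22-23 | T2 23-24 | T6 24-25 | T4 25-26 | T5 26-27 | T2 27-28 | T4 28-29 | T5 29-30 | T4 30-31 | T5 31-32 | T4 32-33 | T5 33-34 |
Completion: T1=23  T2=28  T3=17  T4=33  T5=34  T6=25
Turnaround (C−A): T1=14  T2=13  T3=14  T4=17  T5=21  T6=23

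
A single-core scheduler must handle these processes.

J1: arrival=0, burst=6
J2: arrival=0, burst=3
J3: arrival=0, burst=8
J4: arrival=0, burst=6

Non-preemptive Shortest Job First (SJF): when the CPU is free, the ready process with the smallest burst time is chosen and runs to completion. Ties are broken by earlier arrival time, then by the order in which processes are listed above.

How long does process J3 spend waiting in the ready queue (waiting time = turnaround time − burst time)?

Timeline: | J2 0-3 | J1 3-9 | J4 9-15 | J3 15-23 |
Completion: J1=9  J2=3  J3=23  J4=15
Waiting(J3) = turnaround − burst = 23 − 8 = 15

15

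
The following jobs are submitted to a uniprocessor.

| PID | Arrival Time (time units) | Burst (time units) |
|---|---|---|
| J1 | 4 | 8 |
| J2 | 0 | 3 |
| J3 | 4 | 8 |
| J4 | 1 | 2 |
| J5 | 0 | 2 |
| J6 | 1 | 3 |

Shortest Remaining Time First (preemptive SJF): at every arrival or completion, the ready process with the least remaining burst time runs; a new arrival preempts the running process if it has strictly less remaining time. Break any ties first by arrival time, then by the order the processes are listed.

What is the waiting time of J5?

Gantt: | J5 0-2 | J4 2-4 | J2 4-7 | J6 7-10 | J1 10-18 | J3 18-26 |
Completion: J1=18  J2=7  J3=26  J4=4  J5=2  J6=10
Waiting(J5) = turnaround − burst = 2 − 2 = 0

0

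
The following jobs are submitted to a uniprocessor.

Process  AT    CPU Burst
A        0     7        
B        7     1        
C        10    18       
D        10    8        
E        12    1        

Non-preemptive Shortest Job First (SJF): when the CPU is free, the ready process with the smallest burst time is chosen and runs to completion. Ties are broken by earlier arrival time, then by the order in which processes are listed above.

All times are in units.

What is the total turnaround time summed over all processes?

50

Timeline: | A 0-7 | B 7-8 | idle 8-10 | D 10-18 | E 18-19 | C 19-37 |
Completion: A=7  B=8  C=37  D=18  E=19
Turnaround = completion − arrival: A=7, B=1, C=27, D=8, E=7
Total turnaround = 7 + 1 + 27 + 8 + 7 = 50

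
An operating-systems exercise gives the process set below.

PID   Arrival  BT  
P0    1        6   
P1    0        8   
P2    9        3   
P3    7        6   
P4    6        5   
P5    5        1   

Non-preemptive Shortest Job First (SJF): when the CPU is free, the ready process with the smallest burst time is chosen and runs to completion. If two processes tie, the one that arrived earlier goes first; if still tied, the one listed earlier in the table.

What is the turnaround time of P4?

11

Schedule: | P1 0-8 | P5 8-9 | P2 9-12 | P4 12-17 | P0 17-23 | P3 23-29 |
Completion: P0=23  P1=8  P2=12  P3=29  P4=17  P5=9
Turnaround(P4) = completion − arrival = 17 − 6 = 11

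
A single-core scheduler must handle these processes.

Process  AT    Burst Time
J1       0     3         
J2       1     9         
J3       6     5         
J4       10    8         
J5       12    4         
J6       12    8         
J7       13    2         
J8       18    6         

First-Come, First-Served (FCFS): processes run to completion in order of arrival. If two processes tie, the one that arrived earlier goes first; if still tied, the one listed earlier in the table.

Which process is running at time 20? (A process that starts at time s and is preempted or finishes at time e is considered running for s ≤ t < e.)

J4

Gantt: | J1 0-3 | J2 3-12 | J3 12-17 | J4 17-25 | J5 25-29 | J6 29-37 | J7 37-39 | J8 39-45 |
Completion: J1=3  J2=12  J3=17  J4=25  J5=29  J6=37  J7=39  J8=45
Turnaround (C−A): J1=3  J2=11  J3=11  J4=15  J5=17  J6=25  J7=26  J8=27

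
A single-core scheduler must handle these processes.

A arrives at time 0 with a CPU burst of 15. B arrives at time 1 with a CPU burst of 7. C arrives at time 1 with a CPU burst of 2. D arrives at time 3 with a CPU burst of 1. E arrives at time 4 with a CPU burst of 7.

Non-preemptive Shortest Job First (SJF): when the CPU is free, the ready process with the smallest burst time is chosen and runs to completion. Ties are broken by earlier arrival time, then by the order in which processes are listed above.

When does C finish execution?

Schedule: | A 0-15 | D 15-16 | C 16-18 | B 18-25 | E 25-32 |
Completion: A=15  B=25  C=18  D=16  E=32
Turnaround (C−A): A=15  B=24  C=17  D=13  E=28

18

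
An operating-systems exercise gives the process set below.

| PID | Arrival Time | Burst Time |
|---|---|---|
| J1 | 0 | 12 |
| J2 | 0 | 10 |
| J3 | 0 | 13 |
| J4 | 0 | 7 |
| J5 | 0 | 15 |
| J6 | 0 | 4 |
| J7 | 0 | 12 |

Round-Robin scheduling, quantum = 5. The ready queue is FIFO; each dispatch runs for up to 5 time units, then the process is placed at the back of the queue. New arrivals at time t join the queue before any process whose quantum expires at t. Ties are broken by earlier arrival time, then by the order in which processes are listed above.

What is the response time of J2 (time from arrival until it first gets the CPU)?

5

Schedule: | J1 0-5 | J2 5-10 | J3 10-15 | J4 15-20 | J5 20-25 | J6 25-29 | J7 29-34 | J1 34-39 | J2 39-44 | J3 44-49 | J4 49-51 | J5 51-56 | J7 56-61 | J1 61-63 | J3 63-66 | J5 66-71 | J7 71-73 |
Completion: J1=63  J2=44  J3=66  J4=51  J5=71  J6=29  J7=73
Response(J2) = first start − arrival = 5 − 0 = 5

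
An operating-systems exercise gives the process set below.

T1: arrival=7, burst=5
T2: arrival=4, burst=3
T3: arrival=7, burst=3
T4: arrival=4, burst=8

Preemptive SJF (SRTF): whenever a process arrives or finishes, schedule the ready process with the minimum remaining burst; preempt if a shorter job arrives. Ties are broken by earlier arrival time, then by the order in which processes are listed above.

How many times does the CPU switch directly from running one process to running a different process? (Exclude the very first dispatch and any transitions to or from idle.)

3

Timeline: | idle 0-4 | T2 4-7 | T3 7-10 | T1 10-15 | T4 15-23 |
Completion: T1=15  T2=7  T3=10  T4=23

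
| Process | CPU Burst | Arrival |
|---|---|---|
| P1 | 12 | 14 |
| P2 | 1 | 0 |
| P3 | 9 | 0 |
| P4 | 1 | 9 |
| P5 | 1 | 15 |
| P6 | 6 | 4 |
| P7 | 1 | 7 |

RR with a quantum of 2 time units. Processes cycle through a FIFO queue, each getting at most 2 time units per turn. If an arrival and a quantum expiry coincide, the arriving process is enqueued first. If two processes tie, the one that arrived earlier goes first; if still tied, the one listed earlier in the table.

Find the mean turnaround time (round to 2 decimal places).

9.14

Schedule: | P2 0-1 | P3 1-5 | P6 5-7 | P3 7-9 | P7 9-10 | P6 10-12 | P4 12-13 | P3 13-15 | P6 15-17 | P1 17-19 | P5 19-20 | P3 20-21 | P1 21-31 |
Completion: P1=31  P2=1  P3=21  P4=13  P5=20  P6=17  P7=10
Turnaround (C−A): P1=17  P2=1  P3=21  P4=4  P5=5  P6=13  P7=3
Turnaround times: P1=17, P2=1, P3=21, P4=4, P5=5, P6=13, P7=3
Average turnaround = (17+1+21+4+5+13+3) / 7 = 64/7 = 9.14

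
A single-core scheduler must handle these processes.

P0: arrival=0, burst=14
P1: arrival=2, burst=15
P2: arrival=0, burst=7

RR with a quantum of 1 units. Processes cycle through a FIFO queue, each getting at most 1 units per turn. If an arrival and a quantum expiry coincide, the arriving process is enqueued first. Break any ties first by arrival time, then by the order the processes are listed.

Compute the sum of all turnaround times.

87

Timeline: | P0 0-1 | P2 1-2 | P0 2-3 | P1 3-4 | P2 4-5 | P0 5-6 | P1 6-7 | P2 7-8 | P0 8-9 | P1 9-10 | P2 10-11 | P0 11-12 | P1 12-13 | P2 13-14 | P0 14-15 | P1 15-16 | P2 16-17 | P0 17-18 | P1 18-19 | P2 19-20 | P0 20-21 | P1 21-22 | P0 22-23 | P1 23-24 | P0 24-25 | P1 25-26 | P0 26-27 | P1 27-28 | P0 28-29 | P1 29-30 | P0 30-31 | P1 31-32 | P0 32-33 | P1 33-36 |
Completion: P0=33  P1=36  P2=20
Turnaround = completion − arrival: P0=33, P1=34, P2=20
Total turnaround = 33 + 34 + 20 = 87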